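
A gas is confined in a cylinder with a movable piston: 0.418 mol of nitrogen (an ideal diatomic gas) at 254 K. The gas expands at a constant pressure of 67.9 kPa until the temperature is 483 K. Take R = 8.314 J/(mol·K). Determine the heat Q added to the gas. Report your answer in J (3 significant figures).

Isobaric: W = nRΔT = (0.418)(8.314)(229) = 795.8 J.
ΔU = nCᵥΔT with Cᵥ = 5R/2: ΔU = (0.418)(20.79)(229) = 1990 J.
Q = ΔU + W = 1990 + 795.8 = 2785 J.

Q ≈ 2790 J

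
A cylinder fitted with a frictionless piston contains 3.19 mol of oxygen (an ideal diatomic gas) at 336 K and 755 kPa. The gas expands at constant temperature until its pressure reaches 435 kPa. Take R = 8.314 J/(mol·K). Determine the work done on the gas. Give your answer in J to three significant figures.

Isothermal process: W = nRT ln(V₂/V₁) = nRT ln(P₁/P₂).
W = (3.19)(8.314)(336) × ln(755/435)
  = 8911 × ln(1.736) = 8911 × 0.5514
W_by_gas = 4913 J; work on gas = −W_by = -4913 J.

W ≈ -4910 J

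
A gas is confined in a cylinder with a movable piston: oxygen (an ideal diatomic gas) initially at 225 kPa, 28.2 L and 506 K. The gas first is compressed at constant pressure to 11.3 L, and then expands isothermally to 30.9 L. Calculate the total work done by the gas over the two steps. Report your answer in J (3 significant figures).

W_total ≈ -1240 J

Step 1 (isobaric): W = PΔV = (225 kPa)(11.3 − 28.2 L) = -3802 J.
After step 1: P = 225 kPa, V = 11.3 L, T = 202.8 K.
Step 2 (isothermal): W = P₁V₁ ln(V₂/V₁) = (2542) ln(30.9/11.3) = 2558 J.
W_total = -3802 + 2558 = -1245 J.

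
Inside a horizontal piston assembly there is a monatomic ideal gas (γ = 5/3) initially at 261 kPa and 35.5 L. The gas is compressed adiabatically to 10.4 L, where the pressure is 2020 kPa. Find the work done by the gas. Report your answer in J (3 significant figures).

Adiabatic: W = (P₁V₁ − P₂V₂)/(γ − 1) with γ = 5/3.
P₁V₁ = 9266 J, P₂V₂ = 21008 J.
W = (9266 − 21008) / 0.6667 = -17614 J.

W ≈ -17600 J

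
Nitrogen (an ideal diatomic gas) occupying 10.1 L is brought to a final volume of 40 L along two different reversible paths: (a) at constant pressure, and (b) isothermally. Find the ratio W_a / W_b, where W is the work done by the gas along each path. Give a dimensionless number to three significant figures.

Path (a) isobaric: W = P₁(V₂ − V₁) → W_a/(P₁V₁) = 2.96.
Path (b) isothermal: W = P₁V₁ ln(V₂/V₁) → W_b/(P₁V₁) = 1.376.
W_a / W_b = 2.96 / 1.376 = 2.151.

W_a / W_b ≈ 2.15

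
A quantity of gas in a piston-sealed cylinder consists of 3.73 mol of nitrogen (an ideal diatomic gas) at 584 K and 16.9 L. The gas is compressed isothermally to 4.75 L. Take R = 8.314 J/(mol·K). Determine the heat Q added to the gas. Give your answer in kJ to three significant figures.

Isothermal ⇒ ΔU = 0, so Q = W = nRT ln(V₂/V₁).
Q = (3.73)(8.314)(584) ln(4.75/16.9) = 18111 × -1.269 = -22985 J.

Q ≈ -23.0 kJ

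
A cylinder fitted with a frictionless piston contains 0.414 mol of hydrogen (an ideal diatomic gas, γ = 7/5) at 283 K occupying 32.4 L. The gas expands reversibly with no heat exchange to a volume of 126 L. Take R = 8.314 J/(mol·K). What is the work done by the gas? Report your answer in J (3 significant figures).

W ≈ 1020 J

Adiabatic: TV^(γ−1) = const with γ = 7/5.
T₂ = T₁ (V₁/V₂)^(γ−1) = 283 × (32.4/126)^0.4 = 283 × 0.5809 = 164.4 K.
W_by = nCᵥ(T₁ − T₂) = (0.414)(20.79)(283 − 164.4) = 1021 J.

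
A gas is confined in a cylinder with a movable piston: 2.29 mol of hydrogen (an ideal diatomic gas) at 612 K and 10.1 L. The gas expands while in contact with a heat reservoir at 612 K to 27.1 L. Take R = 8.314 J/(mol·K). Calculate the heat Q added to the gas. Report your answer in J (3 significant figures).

Q ≈ 11500 J

Isothermal ⇒ ΔU = 0, so Q = W = nRT ln(V₂/V₁).
Q = (2.29)(8.314)(612) ln(27.1/10.1) = 11652 × 0.987 = 11500 J.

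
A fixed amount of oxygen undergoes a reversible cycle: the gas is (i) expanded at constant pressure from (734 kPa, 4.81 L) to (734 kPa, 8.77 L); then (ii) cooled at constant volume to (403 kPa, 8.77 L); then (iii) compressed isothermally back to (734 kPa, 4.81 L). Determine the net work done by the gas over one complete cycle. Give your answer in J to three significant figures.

Leg (i): W = PΔV = (734)(8.77 − 4.81) = 2907 J.
Leg (ii): W = 0.
Leg (iii): W = PᵢVᵢ ln(V_f/Vᵢ) = (3534) ln(4.81/8.77) = -2123 J.
W_net = 2907 − 2123 = 783.8 J.

W_net ≈ 784 J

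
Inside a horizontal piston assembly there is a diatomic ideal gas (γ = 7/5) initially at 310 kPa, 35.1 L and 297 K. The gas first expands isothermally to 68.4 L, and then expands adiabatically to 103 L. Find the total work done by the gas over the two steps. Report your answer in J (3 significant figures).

Step 1 (isothermal): W = P₁V₁ ln(V₂/V₁) = (10881) ln(68.4/35.1) = 7259 J.
After step 1: P = 159.1 kPa, V = 68.4 L, T = 297 K.
Step 2 (adiabatic): W = (P₁V₁ − P₂V₂)/(γ−1) = (10881 − 9238)/0.4 = 4109 J.
W_total = 7259 + 4109 = 11368 J.

W_total ≈ 11400 J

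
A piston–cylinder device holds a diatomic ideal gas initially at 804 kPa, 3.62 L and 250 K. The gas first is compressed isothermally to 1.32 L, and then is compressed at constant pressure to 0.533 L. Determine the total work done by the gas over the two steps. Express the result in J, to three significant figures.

Step 1 (isothermal): W = P₁V₁ ln(V₂/V₁) = (2910) ln(1.32/3.62) = -2936 J.
After step 1: P = 2205 kPa, V = 1.32 L, T = 250 K.
Step 2 (isobaric): W = PΔV = (2205 kPa)(0.533 − 1.32 L) = -1735 J.
W_total = -2936 − 1735 = -4671 J.

W_total ≈ -4670 J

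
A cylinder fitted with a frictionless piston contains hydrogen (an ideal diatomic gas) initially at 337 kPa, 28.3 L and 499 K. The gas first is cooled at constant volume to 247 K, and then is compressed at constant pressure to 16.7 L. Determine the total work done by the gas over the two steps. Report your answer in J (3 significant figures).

W_total ≈ -1940 J

Step 1 (isochoric): W = 0 (constant volume).
After step 1: P = 166.8 kPa (V unchanged).
Step 2 (isobaric): W = PΔV = (166.8 kPa)(16.7 − 28.3 L) = -1935 J.
W_total = 0 − 1935 = -1935 J.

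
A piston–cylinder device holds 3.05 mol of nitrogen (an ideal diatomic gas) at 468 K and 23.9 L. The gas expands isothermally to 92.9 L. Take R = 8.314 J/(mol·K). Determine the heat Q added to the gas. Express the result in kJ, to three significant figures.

Isothermal ⇒ ΔU = 0, so Q = W = nRT ln(V₂/V₁).
Q = (3.05)(8.314)(468) ln(92.9/23.9) = 11867 × 1.358 = 16112 J.

Q ≈ 16.1 kJ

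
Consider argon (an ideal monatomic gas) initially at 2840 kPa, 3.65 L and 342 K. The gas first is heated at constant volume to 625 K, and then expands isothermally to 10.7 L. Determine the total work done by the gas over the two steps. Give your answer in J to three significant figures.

W_total ≈ 20400 J

Step 1 (isochoric): W = 0 (constant volume).
After step 1: P = 5190 kPa (V unchanged).
Step 2 (isothermal): W = P₁V₁ ln(V₂/V₁) = (18944) ln(10.7/3.65) = 20374 J.
W_total = 0 + 20374 = 20374 J.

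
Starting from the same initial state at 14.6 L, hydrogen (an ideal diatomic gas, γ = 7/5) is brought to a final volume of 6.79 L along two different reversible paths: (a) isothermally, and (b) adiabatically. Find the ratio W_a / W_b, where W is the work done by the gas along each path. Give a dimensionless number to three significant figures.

Path (a) isothermal: W = P₁V₁ ln(V₂/V₁) → W_a/(P₁V₁) = -0.7656.
Path (b) adiabatic: W = P₁V₁(1 − (V₁/V₂)^(γ−1))/(γ−1) → W_b/(P₁V₁) = -0.8957.
W_a / W_b = -0.7656 / -0.8957 = 0.8547.

W_a / W_b ≈ 0.855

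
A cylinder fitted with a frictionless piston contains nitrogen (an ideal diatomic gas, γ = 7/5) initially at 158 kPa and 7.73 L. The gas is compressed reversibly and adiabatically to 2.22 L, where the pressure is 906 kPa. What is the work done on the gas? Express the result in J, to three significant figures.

Adiabatic: W = (P₁V₁ − P₂V₂)/(γ − 1) with γ = 7/5.
P₁V₁ = 1221 J, P₂V₂ = 2011 J.
W = (1221 − 2011) / 0.4 = -1975 J.
Work on gas = −W_by = 1975 J.

W ≈ 1970 J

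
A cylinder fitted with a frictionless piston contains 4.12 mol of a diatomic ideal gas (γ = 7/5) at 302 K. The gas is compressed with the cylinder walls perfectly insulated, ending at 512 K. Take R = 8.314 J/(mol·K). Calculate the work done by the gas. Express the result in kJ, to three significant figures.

W ≈ -18.0 kJ

Adiabatic ⇒ Q = 0, so W_by = −ΔU = nCᵥ(T₁ − T₂).
Cᵥ = 5R/2 = 20.79 J/(mol·K).
W = (4.12)(20.79)(302 − 512) = -17983 J.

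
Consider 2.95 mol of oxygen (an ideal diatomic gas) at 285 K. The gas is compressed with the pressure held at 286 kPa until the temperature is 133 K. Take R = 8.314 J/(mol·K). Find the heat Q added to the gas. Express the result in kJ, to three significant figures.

Q ≈ -13.0 kJ

Isobaric: W = nRΔT = (2.95)(8.314)(-152) = -3728 J.
ΔU = nCᵥΔT with Cᵥ = 5R/2: ΔU = (2.95)(20.79)(-152) = -9320 J.
Q = ΔU + W = -9320 − 3728 = -13048 J.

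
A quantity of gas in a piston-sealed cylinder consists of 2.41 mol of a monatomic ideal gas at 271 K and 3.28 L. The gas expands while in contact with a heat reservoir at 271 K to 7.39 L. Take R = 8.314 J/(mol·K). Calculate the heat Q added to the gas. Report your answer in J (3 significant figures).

Q ≈ 4410 J

Isothermal ⇒ ΔU = 0, so Q = W = nRT ln(V₂/V₁).
Q = (2.41)(8.314)(271) ln(7.39/3.28) = 5430 × 0.8123 = 4411 J.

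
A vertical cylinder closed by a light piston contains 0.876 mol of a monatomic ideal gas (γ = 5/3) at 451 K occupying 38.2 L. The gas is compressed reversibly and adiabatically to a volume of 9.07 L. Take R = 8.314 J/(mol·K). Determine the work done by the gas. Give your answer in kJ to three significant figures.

Adiabatic: TV^(γ−1) = const with γ = 5/3.
T₂ = T₁ (V₁/V₂)^(γ−1) = 451 × (38.2/9.07)^0.667 = 451 × 2.608 = 1176 K.
W_by = nCᵥ(T₁ − T₂) = (0.876)(12.47)(451 − 1176) = -7922 J.

W ≈ -7.92 kJ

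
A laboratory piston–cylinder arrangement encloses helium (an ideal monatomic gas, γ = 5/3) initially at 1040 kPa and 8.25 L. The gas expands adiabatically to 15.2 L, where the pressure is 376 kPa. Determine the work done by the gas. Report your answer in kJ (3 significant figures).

W ≈ 4.30 kJ

Adiabatic: W = (P₁V₁ − P₂V₂)/(γ − 1) with γ = 5/3.
P₁V₁ = 8580 J, P₂V₂ = 5715 J.
W = (8580 − 5715) / 0.6667 = 4297 J.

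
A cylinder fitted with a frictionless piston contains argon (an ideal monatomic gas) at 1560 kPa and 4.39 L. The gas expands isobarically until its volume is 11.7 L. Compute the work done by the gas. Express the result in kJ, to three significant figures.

Isobaric: W = P ΔV.
W = (1560 kPa)(11.7 − 4.39 L) = (1560)(7.31) = 11404 J.

W ≈ 11.4 kJ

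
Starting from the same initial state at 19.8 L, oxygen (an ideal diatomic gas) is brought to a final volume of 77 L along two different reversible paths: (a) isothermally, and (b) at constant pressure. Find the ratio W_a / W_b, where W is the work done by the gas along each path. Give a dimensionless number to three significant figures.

W_a / W_b ≈ 0.470

Path (a) isothermal: W = P₁V₁ ln(V₂/V₁) → W_a/(P₁V₁) = 1.358.
Path (b) isobaric: W = P₁(V₂ − V₁) → W_b/(P₁V₁) = 2.889.
W_a / W_b = 1.358 / 2.889 = 0.4701.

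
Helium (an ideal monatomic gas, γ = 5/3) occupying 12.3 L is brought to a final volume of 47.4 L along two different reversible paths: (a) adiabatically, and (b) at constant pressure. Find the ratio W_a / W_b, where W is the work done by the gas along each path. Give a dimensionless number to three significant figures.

W_a / W_b ≈ 0.312

Path (a) adiabatic: W = P₁V₁(1 − (V₁/V₂)^(γ−1))/(γ−1) → W_a/(P₁V₁) = 0.8897.
Path (b) isobaric: W = P₁(V₂ − V₁) → W_b/(P₁V₁) = 2.854.
W_a / W_b = 0.8897 / 2.854 = 0.3118.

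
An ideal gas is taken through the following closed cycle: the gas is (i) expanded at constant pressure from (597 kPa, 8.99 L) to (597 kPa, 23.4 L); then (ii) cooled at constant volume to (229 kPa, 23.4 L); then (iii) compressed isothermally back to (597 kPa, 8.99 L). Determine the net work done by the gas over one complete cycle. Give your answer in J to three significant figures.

W_net ≈ 3480 J

Leg (i): W = PΔV = (597)(23.4 − 8.99) = 8603 J.
Leg (ii): W = 0.
Leg (iii): W = PᵢVᵢ ln(V_f/Vᵢ) = (5359) ln(8.99/23.4) = -5126 J.
W_net = 8603 − 5126 = 3477 J.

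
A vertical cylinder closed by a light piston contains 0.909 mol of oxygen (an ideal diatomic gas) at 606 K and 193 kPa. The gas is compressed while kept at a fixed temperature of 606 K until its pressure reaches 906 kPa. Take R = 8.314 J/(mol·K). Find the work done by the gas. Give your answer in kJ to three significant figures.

Isothermal process: W = nRT ln(V₂/V₁) = nRT ln(P₁/P₂).
W = (0.909)(8.314)(606) × ln(193/906)
  = 4580 × ln(0.213) = 4580 × -1.546
W_by_gas = -7082 J.

W ≈ -7.08 kJ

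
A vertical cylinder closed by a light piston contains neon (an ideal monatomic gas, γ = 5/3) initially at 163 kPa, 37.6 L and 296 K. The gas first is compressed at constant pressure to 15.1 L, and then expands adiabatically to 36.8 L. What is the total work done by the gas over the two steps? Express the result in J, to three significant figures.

W_total ≈ -2010 J

Step 1 (isobaric): W = PΔV = (163 kPa)(15.1 − 37.6 L) = -3668 J.
After step 1: P = 163 kPa, V = 15.1 L, T = 118.9 K.
Step 2 (adiabatic): W = (P₁V₁ − P₂V₂)/(γ−1) = (2461 − 1359)/0.667 = 1653 J.
W_total = -3668 + 1653 = -2014 J.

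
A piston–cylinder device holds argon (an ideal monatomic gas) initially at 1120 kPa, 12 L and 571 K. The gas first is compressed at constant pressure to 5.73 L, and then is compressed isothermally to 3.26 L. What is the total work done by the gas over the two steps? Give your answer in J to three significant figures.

W_total ≈ -10600 J

Step 1 (isobaric): W = PΔV = (1120 kPa)(5.73 − 12 L) = -7022 J.
After step 1: P = 1120 kPa, V = 5.73 L, T = 272.7 K.
Step 2 (isothermal): W = P₁V₁ ln(V₂/V₁) = (6418) ln(3.26/5.73) = -3619 J.
W_total = -7022 − 3619 = -10642 J.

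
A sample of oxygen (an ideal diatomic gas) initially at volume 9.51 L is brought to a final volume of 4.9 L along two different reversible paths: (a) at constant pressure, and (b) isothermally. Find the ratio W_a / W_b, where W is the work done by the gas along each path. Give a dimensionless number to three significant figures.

Path (a) isobaric: W = P₁(V₂ − V₁) → W_a/(P₁V₁) = -0.4848.
Path (b) isothermal: W = P₁V₁ ln(V₂/V₁) → W_b/(P₁V₁) = -0.6631.
W_a / W_b = -0.4848 / -0.6631 = 0.731.

W_a / W_b ≈ 0.731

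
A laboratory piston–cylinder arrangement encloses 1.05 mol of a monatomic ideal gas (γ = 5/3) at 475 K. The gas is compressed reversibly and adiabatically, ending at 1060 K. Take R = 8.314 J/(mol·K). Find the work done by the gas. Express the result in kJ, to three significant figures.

Adiabatic ⇒ Q = 0, so W_by = −ΔU = nCᵥ(T₁ − T₂).
Cᵥ = 3R/2 = 12.47 J/(mol·K).
W = (1.05)(12.47)(475 − 1060) = -7660 J.

W ≈ -7.66 kJ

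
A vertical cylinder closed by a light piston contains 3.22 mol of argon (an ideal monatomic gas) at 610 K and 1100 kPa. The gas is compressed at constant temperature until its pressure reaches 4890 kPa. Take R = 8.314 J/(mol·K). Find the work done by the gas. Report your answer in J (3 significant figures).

W ≈ -24400 J

Isothermal process: W = nRT ln(V₂/V₁) = nRT ln(P₁/P₂).
W = (3.22)(8.314)(610) × ln(1100/4890)
  = 16330 × ln(0.2249) = 16330 × -1.492
W_by_gas = -24363 J.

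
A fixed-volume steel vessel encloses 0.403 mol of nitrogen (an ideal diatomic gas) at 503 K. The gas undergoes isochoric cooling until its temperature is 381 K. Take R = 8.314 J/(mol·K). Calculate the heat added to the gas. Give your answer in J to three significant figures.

Q ≈ -1020 J

Constant volume ⇒ W = 0, so Q = ΔU = nCᵥΔT with Cᵥ = 5R/2 = 20.79 J/(mol·K).
ΔU = (0.403)(20.79)(381 − 503) = -1022 J.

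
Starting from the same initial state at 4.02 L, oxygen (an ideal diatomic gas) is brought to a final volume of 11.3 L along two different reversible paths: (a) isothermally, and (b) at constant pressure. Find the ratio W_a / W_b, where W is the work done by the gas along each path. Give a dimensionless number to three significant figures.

Path (a) isothermal: W = P₁V₁ ln(V₂/V₁) → W_a/(P₁V₁) = 1.034.
Path (b) isobaric: W = P₁(V₂ − V₁) → W_b/(P₁V₁) = 1.811.
W_a / W_b = 1.034 / 1.811 = 0.5707.

W_a / W_b ≈ 0.571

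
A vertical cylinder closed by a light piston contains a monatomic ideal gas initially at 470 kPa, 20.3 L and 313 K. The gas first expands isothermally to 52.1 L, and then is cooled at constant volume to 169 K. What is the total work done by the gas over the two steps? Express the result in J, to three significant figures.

Step 1 (isothermal): W = P₁V₁ ln(V₂/V₁) = (9541) ln(52.1/20.3) = 8993 J.
Step 2 (isochoric): W = 0 (constant volume).
W_total = 8993 + 0 = 8993 J.

W_total ≈ 8990 J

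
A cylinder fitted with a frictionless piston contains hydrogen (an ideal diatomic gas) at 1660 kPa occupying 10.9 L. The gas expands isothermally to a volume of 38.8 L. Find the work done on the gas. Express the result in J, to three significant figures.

Isothermal: W = nRT ln(V₂/V₁) = P₁V₁ ln(V₂/V₁).
P₁V₁ = (1660 kPa)(10.9 L) = 18094 J.
W = 18094 × ln(38.8/10.9) = 18094 × 1.27
W_by_gas = 22973 J; work on gas = −W_by = -22973 J.

W ≈ -23000 J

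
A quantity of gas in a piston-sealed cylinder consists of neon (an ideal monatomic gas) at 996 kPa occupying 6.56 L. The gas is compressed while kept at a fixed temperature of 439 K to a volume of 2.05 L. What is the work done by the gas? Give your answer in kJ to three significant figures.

W ≈ -7.60 kJ

Isothermal: W = nRT ln(V₂/V₁) = P₁V₁ ln(V₂/V₁).
P₁V₁ = (996 kPa)(6.56 L) = 6534 J.
W = 6534 × ln(2.05/6.56) = 6534 × -1.163
W_by_gas = -7600 J.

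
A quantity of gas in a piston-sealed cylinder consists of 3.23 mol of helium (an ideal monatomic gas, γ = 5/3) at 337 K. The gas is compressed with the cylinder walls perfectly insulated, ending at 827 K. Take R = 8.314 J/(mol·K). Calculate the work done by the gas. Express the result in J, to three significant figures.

W ≈ -19700 J

Adiabatic ⇒ Q = 0, so W_by = −ΔU = nCᵥ(T₁ − T₂).
Cᵥ = 3R/2 = 12.47 J/(mol·K).
W = (3.23)(12.47)(337 − 827) = -19738 J.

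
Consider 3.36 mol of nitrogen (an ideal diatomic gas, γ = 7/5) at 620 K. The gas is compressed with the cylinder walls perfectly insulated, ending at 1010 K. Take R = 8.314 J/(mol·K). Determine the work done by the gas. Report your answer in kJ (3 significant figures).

W ≈ -27.2 kJ

Adiabatic ⇒ Q = 0, so W_by = −ΔU = nCᵥ(T₁ − T₂).
Cᵥ = 5R/2 = 20.79 J/(mol·K).
W = (3.36)(20.79)(620 − 1010) = -27237 J.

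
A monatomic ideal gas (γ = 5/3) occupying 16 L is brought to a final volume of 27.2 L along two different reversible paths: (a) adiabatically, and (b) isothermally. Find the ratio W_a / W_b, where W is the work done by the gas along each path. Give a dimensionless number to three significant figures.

Path (a) adiabatic: W = P₁V₁(1 − (V₁/V₂)^(γ−1))/(γ−1) → W_a/(P₁V₁) = 0.4469.
Path (b) isothermal: W = P₁V₁ ln(V₂/V₁) → W_b/(P₁V₁) = 0.5306.
W_a / W_b = 0.4469 / 0.5306 = 0.8423.

W_a / W_b ≈ 0.842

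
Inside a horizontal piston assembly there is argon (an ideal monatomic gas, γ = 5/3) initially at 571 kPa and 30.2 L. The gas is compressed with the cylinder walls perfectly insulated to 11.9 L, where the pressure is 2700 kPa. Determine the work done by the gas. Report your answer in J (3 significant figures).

W ≈ -22300 J

Adiabatic: W = (P₁V₁ − P₂V₂)/(γ − 1) with γ = 5/3.
P₁V₁ = 17244 J, P₂V₂ = 32130 J.
W = (17244 − 32130) / 0.6667 = -22329 J.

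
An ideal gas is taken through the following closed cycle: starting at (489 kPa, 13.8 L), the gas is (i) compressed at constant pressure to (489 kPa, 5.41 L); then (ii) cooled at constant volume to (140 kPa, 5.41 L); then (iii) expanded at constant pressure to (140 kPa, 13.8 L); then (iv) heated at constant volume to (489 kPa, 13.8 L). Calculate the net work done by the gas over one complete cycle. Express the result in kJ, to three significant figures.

Constant-volume legs do no work.
W(i) = (489)(5.41 − 13.8) = -4103 J; W(iii) = (140)(13.8 − 5.41) = 1175 J.
W_net = -4103 + 1175 = -2928 J (the counter-clockwise enclosed area).

W_net ≈ -2.93 kJ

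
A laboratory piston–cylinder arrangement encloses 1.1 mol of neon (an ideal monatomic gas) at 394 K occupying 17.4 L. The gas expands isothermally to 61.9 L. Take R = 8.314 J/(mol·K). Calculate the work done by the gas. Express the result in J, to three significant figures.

Isothermal: W = nRT ln(V₂/V₁).
W = (1.1)(8.314)(394) × ln(61.9/17.4)
  = 3603 × 1.269
W_by_gas = 4573 J.

W ≈ 4570 J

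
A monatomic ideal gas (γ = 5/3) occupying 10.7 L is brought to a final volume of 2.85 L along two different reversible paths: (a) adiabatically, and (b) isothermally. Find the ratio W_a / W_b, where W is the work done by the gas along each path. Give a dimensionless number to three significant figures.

W_a / W_b ≈ 1.61

Path (a) adiabatic: W = P₁V₁(1 − (V₁/V₂)^(γ−1))/(γ−1) → W_a/(P₁V₁) = -2.123.
Path (b) isothermal: W = P₁V₁ ln(V₂/V₁) → W_b/(P₁V₁) = -1.323.
W_a / W_b = -2.123 / -1.323 = 1.605.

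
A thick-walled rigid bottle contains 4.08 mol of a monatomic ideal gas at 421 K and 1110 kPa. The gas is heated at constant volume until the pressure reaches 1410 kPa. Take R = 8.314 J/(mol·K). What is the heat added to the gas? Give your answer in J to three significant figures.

Q ≈ 5790 J

Constant volume ⇒ W = 0, so Q = ΔU = nCᵥΔT with Cᵥ = 3R/2 = 12.47 J/(mol·K).
At constant V, T₂/T₁ = P₂/P₁ ⇒ ΔT = T₁(P₂/P₁ − 1) = 421·(1410/1110 − 1) = 113.8 K.
ΔU = (4.08)(12.47)(113.8) = 5790 J.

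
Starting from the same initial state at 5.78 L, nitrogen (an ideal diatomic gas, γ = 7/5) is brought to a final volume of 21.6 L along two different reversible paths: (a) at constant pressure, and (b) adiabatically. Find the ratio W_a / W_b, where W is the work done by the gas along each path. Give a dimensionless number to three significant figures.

Path (a) isobaric: W = P₁(V₂ − V₁) → W_a/(P₁V₁) = 2.737.
Path (b) adiabatic: W = P₁V₁(1 − (V₁/V₂)^(γ−1))/(γ−1) → W_b/(P₁V₁) = 1.025.
W_a / W_b = 2.737 / 1.025 = 2.671.

W_a / W_b ≈ 2.67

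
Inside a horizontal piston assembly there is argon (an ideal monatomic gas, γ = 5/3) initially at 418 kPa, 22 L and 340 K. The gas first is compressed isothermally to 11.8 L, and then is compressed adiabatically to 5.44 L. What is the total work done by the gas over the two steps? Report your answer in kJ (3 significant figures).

W_total ≈ -15.0 kJ

Step 1 (isothermal): W = P₁V₁ ln(V₂/V₁) = (9196) ln(11.8/22) = -5729 J.
After step 1: P = 779.3 kPa, V = 11.8 L, T = 340 K.
Step 2 (adiabatic): W = (P₁V₁ − P₂V₂)/(γ−1) = (9196 − 15409)/0.667 = -9320 J.
W_total = -5729 − 9320 = -15049 J.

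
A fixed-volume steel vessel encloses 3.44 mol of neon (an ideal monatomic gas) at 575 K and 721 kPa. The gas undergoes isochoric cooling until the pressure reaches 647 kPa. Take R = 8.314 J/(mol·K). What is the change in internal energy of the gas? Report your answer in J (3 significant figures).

ΔU ≈ -2530 J

Constant volume ⇒ W = 0, so Q = ΔU = nCᵥΔT with Cᵥ = 3R/2 = 12.47 J/(mol·K).
At constant V, T₂/T₁ = P₂/P₁ ⇒ ΔT = T₁(P₂/P₁ − 1) = 575·(647/721 − 1) = -59.02 K.
ΔU = (3.44)(12.47)(-59.02) = -2532 J.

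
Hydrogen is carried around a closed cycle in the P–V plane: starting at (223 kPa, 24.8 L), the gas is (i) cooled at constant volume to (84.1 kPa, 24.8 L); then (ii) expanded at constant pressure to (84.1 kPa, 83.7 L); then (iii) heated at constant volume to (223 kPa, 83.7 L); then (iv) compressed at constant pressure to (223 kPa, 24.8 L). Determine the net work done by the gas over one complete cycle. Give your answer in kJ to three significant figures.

Constant-volume legs do no work.
W(ii) = (84.1)(83.7 − 24.8) = 4953 J; W(iv) = (223)(24.8 − 83.7) = -13135 J.
W_net = 4953 − 13135 = -8181 J (the counter-clockwise enclosed area).

W_net ≈ -8.18 kJ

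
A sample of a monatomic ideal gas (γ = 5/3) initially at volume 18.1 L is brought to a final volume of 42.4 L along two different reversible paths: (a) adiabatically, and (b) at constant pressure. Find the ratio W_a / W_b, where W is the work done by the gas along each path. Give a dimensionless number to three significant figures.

W_a / W_b ≈ 0.484

Path (a) adiabatic: W = P₁V₁(1 − (V₁/V₂)^(γ−1))/(γ−1) → W_a/(P₁V₁) = 0.6496.
Path (b) isobaric: W = P₁(V₂ − V₁) → W_b/(P₁V₁) = 1.343.
W_a / W_b = 0.6496 / 1.343 = 0.4838.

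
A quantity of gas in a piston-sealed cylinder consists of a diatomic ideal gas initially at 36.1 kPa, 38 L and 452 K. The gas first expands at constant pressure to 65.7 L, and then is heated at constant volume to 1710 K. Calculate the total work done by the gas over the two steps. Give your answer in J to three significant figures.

Step 1 (isobaric): W = PΔV = (36.1 kPa)(65.7 − 38 L) = 1000 J.
Step 2 (isochoric): W = 0 (constant volume).
W_total = 1000 + 0 = 1000 J.

W_total ≈ 1000 J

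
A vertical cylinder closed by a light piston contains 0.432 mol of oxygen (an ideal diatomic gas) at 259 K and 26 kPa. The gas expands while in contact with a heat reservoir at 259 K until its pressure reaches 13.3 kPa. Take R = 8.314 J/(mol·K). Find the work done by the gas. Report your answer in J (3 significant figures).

Isothermal process: W = nRT ln(V₂/V₁) = nRT ln(P₁/P₂).
W = (0.432)(8.314)(259) × ln(26/13.3)
  = 930.2 × ln(1.955) = 930.2 × 0.6703
W_by_gas = 623.6 J.

W ≈ 624 J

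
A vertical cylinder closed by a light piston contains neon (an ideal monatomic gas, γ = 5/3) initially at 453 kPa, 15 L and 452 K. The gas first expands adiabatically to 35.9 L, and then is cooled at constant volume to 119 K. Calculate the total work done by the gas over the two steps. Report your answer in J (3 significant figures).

Step 1 (adiabatic): W = (P₁V₁ − P₂V₂)/(γ−1) = (6795 − 3798)/0.667 = 4496 J.
Step 2 (isochoric): W = 0 (constant volume).
W_total = 4496 + 0 = 4496 J.

W_total ≈ 4500 J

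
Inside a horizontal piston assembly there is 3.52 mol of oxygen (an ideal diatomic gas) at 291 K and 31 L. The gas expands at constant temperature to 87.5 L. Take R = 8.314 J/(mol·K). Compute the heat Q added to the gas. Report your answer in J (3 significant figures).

Isothermal ⇒ ΔU = 0, so Q = W = nRT ln(V₂/V₁).
Q = (3.52)(8.314)(291) ln(87.5/31) = 8516 × 1.038 = 8837 J.

Q ≈ 8840 J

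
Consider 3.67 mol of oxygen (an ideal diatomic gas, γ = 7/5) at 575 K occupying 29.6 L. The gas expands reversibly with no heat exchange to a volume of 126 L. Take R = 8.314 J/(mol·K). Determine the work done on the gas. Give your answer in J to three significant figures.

Adiabatic: TV^(γ−1) = const with γ = 7/5.
T₂ = T₁ (V₁/V₂)^(γ−1) = 575 × (29.6/126)^0.4 = 575 × 0.5602 = 322.1 K.
W_by = nCᵥ(T₁ − T₂) = (3.67)(20.79)(575 − 322.1) = 19289 J.
Work on gas = −W_by = -19289 J.

W ≈ -19300 J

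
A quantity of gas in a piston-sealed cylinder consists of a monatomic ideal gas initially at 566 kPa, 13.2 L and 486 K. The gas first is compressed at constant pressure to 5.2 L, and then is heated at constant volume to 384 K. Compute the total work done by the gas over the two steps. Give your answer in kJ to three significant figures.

W_total ≈ -4.53 kJ

Step 1 (isobaric): W = PΔV = (566 kPa)(5.2 − 13.2 L) = -4528 J.
Step 2 (isochoric): W = 0 (constant volume).
W_total = -4528 + 0 = -4528 J.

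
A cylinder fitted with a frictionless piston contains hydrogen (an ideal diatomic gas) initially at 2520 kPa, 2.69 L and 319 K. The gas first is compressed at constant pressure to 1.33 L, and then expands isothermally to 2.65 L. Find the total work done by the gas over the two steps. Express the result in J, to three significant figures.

W_total ≈ -1120 J

Step 1 (isobaric): W = PΔV = (2520 kPa)(1.33 − 2.69 L) = -3427 J.
After step 1: P = 2520 kPa, V = 1.33 L, T = 157.7 K.
Step 2 (isothermal): W = P₁V₁ ln(V₂/V₁) = (3352) ln(2.65/1.33) = 2311 J.
W_total = -3427 + 2311 = -1117 J.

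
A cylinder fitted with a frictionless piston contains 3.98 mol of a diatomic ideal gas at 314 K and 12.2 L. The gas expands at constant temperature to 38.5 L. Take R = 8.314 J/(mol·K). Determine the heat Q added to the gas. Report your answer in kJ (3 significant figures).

Isothermal ⇒ ΔU = 0, so Q = W = nRT ln(V₂/V₁).
Q = (3.98)(8.314)(314) ln(38.5/12.2) = 10390 × 1.149 = 11941 J.

Q ≈ 11.9 kJ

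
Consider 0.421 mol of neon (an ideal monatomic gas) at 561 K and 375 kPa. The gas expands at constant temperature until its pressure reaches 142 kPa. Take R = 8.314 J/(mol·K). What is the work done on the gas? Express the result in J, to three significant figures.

Isothermal process: W = nRT ln(V₂/V₁) = nRT ln(P₁/P₂).
W = (0.421)(8.314)(561) × ln(375/142)
  = 1964 × ln(2.641) = 1964 × 0.9711
W_by_gas = 1907 J; work on gas = −W_by = -1907 J.

W ≈ -1910 J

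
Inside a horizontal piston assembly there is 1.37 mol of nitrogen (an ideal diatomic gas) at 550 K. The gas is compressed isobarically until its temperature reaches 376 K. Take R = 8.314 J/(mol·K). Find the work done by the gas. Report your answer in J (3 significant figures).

Isobaric: W = P ΔV = nR ΔT.
W = (1.37)(8.314)(376 − 550) = -1982 J.

W ≈ -1980 J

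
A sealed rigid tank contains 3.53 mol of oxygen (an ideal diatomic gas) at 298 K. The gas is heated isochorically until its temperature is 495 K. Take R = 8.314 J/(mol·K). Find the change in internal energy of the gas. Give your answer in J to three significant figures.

Constant volume ⇒ W = 0, so Q = ΔU = nCᵥΔT with Cᵥ = 5R/2 = 20.79 J/(mol·K).
ΔU = (3.53)(20.79)(495 − 298) = 14454 J.

ΔU ≈ 14500 J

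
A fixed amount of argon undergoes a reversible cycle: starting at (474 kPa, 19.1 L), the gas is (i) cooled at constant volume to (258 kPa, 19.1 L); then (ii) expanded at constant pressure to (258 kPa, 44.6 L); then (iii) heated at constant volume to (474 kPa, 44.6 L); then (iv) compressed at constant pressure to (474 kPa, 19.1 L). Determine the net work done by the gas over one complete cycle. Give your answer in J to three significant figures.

Constant-volume legs do no work.
W(ii) = (258)(44.6 − 19.1) = 6579 J; W(iv) = (474)(19.1 − 44.6) = -12087 J.
W_net = 6579 − 12087 = -5508 J (the counter-clockwise enclosed area).

W_net ≈ -5510 J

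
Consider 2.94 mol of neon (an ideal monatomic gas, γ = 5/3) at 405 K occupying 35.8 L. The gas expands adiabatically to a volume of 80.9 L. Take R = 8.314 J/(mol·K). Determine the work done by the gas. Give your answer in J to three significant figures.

W ≈ 6230 J

Adiabatic: TV^(γ−1) = const with γ = 5/3.
T₂ = T₁ (V₁/V₂)^(γ−1) = 405 × (35.8/80.9)^0.667 = 405 × 0.5807 = 235.2 K.
W_by = nCᵥ(T₁ − T₂) = (2.94)(12.47)(405 − 235.2) = 6226 J.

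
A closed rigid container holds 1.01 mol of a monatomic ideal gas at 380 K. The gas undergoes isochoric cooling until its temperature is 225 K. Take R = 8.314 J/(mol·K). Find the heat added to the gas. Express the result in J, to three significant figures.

Q ≈ -1950 J

Constant volume ⇒ W = 0, so Q = ΔU = nCᵥΔT with Cᵥ = 3R/2 = 12.47 J/(mol·K).
ΔU = (1.01)(12.47)(225 − 380) = -1952 J.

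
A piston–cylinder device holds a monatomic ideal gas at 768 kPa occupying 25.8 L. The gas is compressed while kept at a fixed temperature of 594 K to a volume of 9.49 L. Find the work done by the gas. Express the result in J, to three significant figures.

W ≈ -19800 J

Isothermal: W = nRT ln(V₂/V₁) = P₁V₁ ln(V₂/V₁).
P₁V₁ = (768 kPa)(25.8 L) = 19814 J.
W = 19814 × ln(9.49/25.8) = 19814 × -1
W_by_gas = -19817 J.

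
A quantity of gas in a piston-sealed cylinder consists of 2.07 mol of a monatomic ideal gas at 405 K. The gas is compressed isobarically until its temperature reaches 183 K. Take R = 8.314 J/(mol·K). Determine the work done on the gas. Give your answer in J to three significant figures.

W ≈ 3820 J

Isobaric: W = P ΔV = nR ΔT.
W = (2.07)(8.314)(183 − 405) = -3821 J.
Work on gas = −W_by = 3821 J.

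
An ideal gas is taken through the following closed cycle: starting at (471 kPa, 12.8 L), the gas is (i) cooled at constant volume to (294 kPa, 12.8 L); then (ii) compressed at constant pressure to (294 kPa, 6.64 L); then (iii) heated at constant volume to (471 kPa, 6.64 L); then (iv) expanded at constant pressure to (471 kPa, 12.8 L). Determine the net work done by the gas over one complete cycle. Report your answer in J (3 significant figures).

W_net ≈ 1090 J

Constant-volume legs do no work.
W(ii) = (294)(6.64 − 12.8) = -1811 J; W(iv) = (471)(12.8 − 6.64) = 2901 J.
W_net = -1811 + 2901 = 1090 J (the clockwise enclosed area).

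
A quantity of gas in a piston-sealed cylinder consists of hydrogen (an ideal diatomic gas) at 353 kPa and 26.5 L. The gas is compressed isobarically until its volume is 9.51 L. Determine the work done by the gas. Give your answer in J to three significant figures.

Isobaric: W = P ΔV.
W = (353 kPa)(9.51 − 26.5 L) = (353)(-16.99) = -5997 J.

W ≈ -6000 J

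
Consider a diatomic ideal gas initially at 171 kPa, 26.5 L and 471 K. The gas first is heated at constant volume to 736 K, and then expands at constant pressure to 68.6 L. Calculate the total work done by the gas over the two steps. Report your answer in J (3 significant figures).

Step 1 (isochoric): W = 0 (constant volume).
After step 1: P = 267.2 kPa (V unchanged).
Step 2 (isobaric): W = PΔV = (267.2 kPa)(68.6 − 26.5 L) = 11250 J.
W_total = 0 + 11250 = 11250 J.

W_total ≈ 11200 J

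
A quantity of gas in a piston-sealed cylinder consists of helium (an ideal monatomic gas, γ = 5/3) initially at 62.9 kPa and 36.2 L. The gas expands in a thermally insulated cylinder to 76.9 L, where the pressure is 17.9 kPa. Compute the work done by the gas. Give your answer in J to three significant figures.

Adiabatic: W = (P₁V₁ − P₂V₂)/(γ − 1) with γ = 5/3.
P₁V₁ = 2277 J, P₂V₂ = 1377 J.
W = (2277 − 1377) / 0.6667 = 1351 J.

W ≈ 1350 J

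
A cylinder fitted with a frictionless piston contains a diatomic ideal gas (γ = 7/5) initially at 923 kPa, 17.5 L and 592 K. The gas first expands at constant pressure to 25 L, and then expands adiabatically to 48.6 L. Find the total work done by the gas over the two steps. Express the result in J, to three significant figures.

W_total ≈ 20400 J

Step 1 (isobaric): W = PΔV = (923 kPa)(25 − 17.5 L) = 6922 J.
After step 1: P = 923 kPa, V = 25 L, T = 845.7 K.
Step 2 (adiabatic): W = (P₁V₁ − P₂V₂)/(γ−1) = (23075 − 17687)/0.4 = 13469 J.
W_total = 6922 + 13469 = 20392 J.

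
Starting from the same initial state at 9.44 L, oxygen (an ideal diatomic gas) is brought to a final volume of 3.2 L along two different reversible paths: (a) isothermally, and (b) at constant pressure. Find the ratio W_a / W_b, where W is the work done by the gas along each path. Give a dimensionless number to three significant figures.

W_a / W_b ≈ 1.64

Path (a) isothermal: W = P₁V₁ ln(V₂/V₁) → W_a/(P₁V₁) = -1.082.
Path (b) isobaric: W = P₁(V₂ − V₁) → W_b/(P₁V₁) = -0.661.
W_a / W_b = -1.082 / -0.661 = 1.637.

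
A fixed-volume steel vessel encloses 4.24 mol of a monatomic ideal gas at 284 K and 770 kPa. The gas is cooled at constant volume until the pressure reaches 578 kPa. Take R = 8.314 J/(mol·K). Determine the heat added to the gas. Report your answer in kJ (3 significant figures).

Constant volume ⇒ W = 0, so Q = ΔU = nCᵥΔT with Cᵥ = 3R/2 = 12.47 J/(mol·K).
At constant V, T₂/T₁ = P₂/P₁ ⇒ ΔT = T₁(P₂/P₁ − 1) = 284·(578/770 − 1) = -70.82 K.
ΔU = (4.24)(12.47)(-70.82) = -3745 J.

Q ≈ -3.74 kJ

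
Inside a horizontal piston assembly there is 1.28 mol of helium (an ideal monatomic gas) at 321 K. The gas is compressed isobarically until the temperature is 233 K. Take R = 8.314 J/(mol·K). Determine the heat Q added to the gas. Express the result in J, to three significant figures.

Q ≈ -2340 J

Isobaric: W = nRΔT = (1.28)(8.314)(-88) = -936.5 J.
ΔU = nCᵥΔT with Cᵥ = 3R/2: ΔU = (1.28)(12.47)(-88) = -1405 J.
Q = ΔU + W = -1405 − 936.5 = -2341 J.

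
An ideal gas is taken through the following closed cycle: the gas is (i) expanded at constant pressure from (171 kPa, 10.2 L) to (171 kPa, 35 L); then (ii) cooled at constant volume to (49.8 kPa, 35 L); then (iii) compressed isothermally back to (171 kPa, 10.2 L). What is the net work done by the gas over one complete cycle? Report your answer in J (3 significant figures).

W_net ≈ 2090 J

Leg (i): W = PΔV = (171)(35 − 10.2) = 4241 J.
Leg (ii): W = 0.
Leg (iii): W = PᵢVᵢ ln(V_f/Vᵢ) = (1743) ln(10.2/35) = -2149 J.
W_net = 4241 − 2149 = 2092 J.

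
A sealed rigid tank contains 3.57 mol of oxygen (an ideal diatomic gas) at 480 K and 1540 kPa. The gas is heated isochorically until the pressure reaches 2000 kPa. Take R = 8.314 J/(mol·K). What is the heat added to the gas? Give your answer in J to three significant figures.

Q ≈ 10600 J

Constant volume ⇒ W = 0, so Q = ΔU = nCᵥΔT with Cᵥ = 5R/2 = 20.79 J/(mol·K).
At constant V, T₂/T₁ = P₂/P₁ ⇒ ΔT = T₁(P₂/P₁ − 1) = 480·(2000/1540 − 1) = 143.4 K.
ΔU = (3.57)(20.79)(143.4) = 10639 J.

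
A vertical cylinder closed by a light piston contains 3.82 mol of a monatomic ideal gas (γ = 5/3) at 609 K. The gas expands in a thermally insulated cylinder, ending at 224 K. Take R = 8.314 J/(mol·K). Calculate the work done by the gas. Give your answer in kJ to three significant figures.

W ≈ 18.3 kJ

Adiabatic ⇒ Q = 0, so W_by = −ΔU = nCᵥ(T₁ − T₂).
Cᵥ = 3R/2 = 12.47 J/(mol·K).
W = (3.82)(12.47)(609 − 224) = 18341 J.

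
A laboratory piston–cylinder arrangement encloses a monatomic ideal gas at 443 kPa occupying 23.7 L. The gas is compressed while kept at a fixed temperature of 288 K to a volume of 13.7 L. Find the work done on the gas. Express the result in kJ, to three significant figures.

W ≈ 5.75 kJ

Isothermal: W = nRT ln(V₂/V₁) = P₁V₁ ln(V₂/V₁).
P₁V₁ = (443 kPa)(23.7 L) = 10499 J.
W = 10499 × ln(13.7/23.7) = 10499 × -0.5481
W_by_gas = -5754 J; work on gas = −W_by = 5754 J.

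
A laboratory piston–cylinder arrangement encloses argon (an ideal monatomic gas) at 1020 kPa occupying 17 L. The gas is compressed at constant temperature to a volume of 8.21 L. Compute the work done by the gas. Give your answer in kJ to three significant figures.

W ≈ -12.6 kJ

Isothermal: W = nRT ln(V₂/V₁) = P₁V₁ ln(V₂/V₁).
P₁V₁ = (1020 kPa)(17 L) = 17340 J.
W = 17340 × ln(8.21/17) = 17340 × -0.7279
W_by_gas = -12621 J.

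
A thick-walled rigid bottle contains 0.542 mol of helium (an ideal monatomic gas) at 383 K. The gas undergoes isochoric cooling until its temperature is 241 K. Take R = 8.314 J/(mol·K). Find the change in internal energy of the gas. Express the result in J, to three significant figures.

Constant volume ⇒ W = 0, so Q = ΔU = nCᵥΔT with Cᵥ = 3R/2 = 12.47 J/(mol·K).
ΔU = (0.542)(12.47)(241 − 383) = -959.8 J.

ΔU ≈ -960 J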